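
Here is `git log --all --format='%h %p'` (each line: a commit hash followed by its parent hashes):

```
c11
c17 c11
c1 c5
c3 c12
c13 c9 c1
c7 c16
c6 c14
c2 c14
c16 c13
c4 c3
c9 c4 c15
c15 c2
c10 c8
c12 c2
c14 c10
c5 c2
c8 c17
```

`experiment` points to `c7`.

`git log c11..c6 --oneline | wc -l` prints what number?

5

Reachable from c6: {c10, c11, c14, c17, c6, c8}.
Reachable from c11: {c11}.
In c6's history but not c11's: {c10, c14, c17, c6, c8} — 5 commits.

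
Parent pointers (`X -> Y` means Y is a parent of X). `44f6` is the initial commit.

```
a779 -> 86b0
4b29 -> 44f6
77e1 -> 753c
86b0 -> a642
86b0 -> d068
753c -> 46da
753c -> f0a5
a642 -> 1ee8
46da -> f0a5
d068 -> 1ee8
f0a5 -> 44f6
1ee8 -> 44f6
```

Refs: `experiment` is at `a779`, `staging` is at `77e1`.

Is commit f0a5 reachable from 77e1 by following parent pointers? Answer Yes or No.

Yes

Ancestors of 77e1 (commits reachable by following parents): {44f6, 46da, 753c, 77e1, f0a5}.
f0a5 is in that set, so it is an ancestor of 77e1.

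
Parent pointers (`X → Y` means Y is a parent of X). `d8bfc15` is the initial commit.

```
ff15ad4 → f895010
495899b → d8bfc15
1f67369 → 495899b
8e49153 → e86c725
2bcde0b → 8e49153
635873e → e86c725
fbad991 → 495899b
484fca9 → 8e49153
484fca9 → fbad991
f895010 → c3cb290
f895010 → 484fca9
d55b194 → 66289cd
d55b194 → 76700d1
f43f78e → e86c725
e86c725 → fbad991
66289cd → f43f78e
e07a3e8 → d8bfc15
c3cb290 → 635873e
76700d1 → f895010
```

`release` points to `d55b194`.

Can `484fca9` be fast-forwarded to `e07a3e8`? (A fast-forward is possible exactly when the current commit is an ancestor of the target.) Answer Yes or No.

A fast-forward from 484fca9 to e07a3e8 is possible iff 484fca9 is an ancestor of e07a3e8.
Ancestors of e07a3e8: {d8bfc15, e07a3e8}.
484fca9 is not among them, so fast-forward is not possible.

No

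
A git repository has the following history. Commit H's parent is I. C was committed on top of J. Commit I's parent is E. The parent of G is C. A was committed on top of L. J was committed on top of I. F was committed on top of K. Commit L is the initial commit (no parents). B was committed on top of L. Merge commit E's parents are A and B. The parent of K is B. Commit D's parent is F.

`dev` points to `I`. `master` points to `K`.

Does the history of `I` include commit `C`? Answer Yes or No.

Ancestors of I: {A, B, E, I, L}.
C is not in that set, so it is not an ancestor of I.

No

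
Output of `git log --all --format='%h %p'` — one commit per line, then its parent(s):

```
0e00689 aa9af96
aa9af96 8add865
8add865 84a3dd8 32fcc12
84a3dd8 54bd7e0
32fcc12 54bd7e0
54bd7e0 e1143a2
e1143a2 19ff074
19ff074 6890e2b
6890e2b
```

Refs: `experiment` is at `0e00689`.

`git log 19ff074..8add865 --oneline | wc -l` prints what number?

Reachable from 8add865: {19ff074, 32fcc12, 54bd7e0, 6890e2b, 84a3dd8, 8add865, e1143a2}.
Reachable from 19ff074: {19ff074, 6890e2b}.
In 8add865's history but not 19ff074's: {32fcc12, 54bd7e0, 84a3dd8, 8add865, e1143a2} — 5 commits.

5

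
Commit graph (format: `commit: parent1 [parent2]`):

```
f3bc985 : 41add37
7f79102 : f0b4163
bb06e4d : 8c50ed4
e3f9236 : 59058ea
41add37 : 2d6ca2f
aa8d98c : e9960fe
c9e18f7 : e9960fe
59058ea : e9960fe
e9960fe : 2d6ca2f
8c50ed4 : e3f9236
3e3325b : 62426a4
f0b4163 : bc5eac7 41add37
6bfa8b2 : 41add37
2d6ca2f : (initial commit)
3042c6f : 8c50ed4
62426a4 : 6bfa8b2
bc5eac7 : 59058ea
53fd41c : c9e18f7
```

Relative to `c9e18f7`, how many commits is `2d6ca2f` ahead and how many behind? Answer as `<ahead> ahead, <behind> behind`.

0 ahead, 2 behind

Reachable from 2d6ca2f: {2d6ca2f}.
Reachable from c9e18f7: {2d6ca2f, c9e18f7, e9960fe}.
Only in 2d6ca2f's history (ahead): {} — 0.
Only in c9e18f7's history (behind): {c9e18f7, e9960fe} — 2.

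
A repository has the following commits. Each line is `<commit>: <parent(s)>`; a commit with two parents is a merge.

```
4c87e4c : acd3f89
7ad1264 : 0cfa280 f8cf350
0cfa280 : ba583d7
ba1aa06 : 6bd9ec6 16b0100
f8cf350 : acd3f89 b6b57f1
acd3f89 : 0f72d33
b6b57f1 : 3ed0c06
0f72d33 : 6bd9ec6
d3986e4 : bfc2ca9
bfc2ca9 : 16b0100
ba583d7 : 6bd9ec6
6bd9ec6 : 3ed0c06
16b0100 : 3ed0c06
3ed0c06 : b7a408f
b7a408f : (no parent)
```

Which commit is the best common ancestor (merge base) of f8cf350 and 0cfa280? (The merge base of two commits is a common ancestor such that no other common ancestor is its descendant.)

Ancestors of f8cf350: {0f72d33, 3ed0c06, 6bd9ec6, acd3f89, b6b57f1, b7a408f, f8cf350}.
Ancestors of 0cfa280: {0cfa280, 3ed0c06, 6bd9ec6, b7a408f, ba583d7}.
Common ancestors: {3ed0c06, 6bd9ec6, b7a408f}.
Among these, 6bd9ec6 is not an ancestor of any other common ancestor — it is the merge base.

6bd9ec6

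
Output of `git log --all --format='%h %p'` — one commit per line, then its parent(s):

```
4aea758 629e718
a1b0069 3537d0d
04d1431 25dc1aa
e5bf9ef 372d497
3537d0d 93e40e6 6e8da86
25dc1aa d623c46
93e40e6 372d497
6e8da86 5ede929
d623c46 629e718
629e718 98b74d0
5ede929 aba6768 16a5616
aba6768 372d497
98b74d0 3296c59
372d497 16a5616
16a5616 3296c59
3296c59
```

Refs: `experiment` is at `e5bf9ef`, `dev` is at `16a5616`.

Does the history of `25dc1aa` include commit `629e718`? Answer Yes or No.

Yes

Ancestors of 25dc1aa (commits reachable by following parents): {25dc1aa, 3296c59, 629e718, 98b74d0, d623c46}.
629e718 is in that set, so it is an ancestor of 25dc1aa.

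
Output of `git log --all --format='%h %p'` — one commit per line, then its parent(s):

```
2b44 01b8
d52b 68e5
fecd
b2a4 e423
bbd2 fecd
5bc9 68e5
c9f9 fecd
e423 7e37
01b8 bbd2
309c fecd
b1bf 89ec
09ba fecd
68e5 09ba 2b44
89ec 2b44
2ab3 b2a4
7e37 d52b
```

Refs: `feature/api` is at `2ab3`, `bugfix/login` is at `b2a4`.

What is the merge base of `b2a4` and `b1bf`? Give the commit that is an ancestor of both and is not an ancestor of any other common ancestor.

2b44

Ancestors of b2a4: {01b8, 09ba, 2b44, 68e5, 7e37, b2a4, bbd2, d52b, e423, fecd}.
Ancestors of b1bf: {01b8, 2b44, 89ec, b1bf, bbd2, fecd}.
Common ancestors: {01b8, 2b44, bbd2, fecd}.
Among these, 2b44 is not an ancestor of any other common ancestor — it is the merge base.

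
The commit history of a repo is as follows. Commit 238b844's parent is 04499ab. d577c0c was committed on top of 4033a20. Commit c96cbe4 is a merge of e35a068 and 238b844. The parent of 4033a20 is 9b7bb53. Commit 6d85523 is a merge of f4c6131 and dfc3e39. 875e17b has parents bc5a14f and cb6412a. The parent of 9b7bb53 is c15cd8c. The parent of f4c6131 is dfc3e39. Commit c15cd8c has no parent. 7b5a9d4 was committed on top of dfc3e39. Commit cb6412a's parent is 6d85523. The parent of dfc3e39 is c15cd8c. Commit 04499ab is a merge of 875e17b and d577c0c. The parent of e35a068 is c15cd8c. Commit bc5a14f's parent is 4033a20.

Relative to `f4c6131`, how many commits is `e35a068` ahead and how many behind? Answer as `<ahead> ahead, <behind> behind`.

Reachable from e35a068: {c15cd8c, e35a068}.
Reachable from f4c6131: {c15cd8c, dfc3e39, f4c6131}.
Only in e35a068's history (ahead): {e35a068} — 1.
Only in f4c6131's history (behind): {dfc3e39, f4c6131} — 2.

1 ahead, 2 behind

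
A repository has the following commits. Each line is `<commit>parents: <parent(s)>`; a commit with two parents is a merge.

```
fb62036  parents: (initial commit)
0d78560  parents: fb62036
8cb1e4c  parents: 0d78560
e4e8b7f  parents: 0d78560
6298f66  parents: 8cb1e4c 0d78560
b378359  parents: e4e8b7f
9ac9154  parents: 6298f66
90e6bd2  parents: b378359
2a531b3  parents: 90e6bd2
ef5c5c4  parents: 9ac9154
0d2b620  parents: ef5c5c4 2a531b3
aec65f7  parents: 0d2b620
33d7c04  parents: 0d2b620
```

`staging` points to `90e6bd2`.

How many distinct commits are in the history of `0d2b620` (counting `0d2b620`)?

Walking parent pointers from 0d2b620: reachable set = {0d2b620, 0d78560, 2a531b3, 6298f66, 8cb1e4c, 90e6bd2, 9ac9154, b378359, e4e8b7f, ef5c5c4, fb62036}.
That is 11 commits.

11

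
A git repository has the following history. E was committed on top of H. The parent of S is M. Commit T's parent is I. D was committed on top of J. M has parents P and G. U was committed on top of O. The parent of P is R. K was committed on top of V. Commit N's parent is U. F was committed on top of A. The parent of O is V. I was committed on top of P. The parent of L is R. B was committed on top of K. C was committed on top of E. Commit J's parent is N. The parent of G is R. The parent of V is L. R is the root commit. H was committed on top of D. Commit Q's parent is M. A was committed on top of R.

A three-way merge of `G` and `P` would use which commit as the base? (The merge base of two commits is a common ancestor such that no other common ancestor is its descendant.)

Ancestors of G: {G, R}.
Ancestors of P: {P, R}.
Common ancestors: {R}.
The only common ancestor is R, so it is the merge base.

R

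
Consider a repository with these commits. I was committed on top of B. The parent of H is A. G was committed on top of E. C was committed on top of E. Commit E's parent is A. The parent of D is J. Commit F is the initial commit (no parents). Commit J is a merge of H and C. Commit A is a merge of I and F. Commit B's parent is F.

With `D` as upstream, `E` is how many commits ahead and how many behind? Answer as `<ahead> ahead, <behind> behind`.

0 ahead, 4 behind

Reachable from E: {A, B, E, F, I}.
Reachable from D: {A, B, C, D, E, F, H, I, J}.
Only in E's history (ahead): {} — 0.
Only in D's history (behind): {C, D, H, J} — 4.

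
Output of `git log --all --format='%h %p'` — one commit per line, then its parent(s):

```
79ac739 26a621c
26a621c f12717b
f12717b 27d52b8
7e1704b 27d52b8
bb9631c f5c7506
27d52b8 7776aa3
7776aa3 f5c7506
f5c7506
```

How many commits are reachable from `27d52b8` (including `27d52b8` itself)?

Walking parent pointers from 27d52b8: reachable set = {27d52b8, 7776aa3, f5c7506}.
That is 3 commits.

3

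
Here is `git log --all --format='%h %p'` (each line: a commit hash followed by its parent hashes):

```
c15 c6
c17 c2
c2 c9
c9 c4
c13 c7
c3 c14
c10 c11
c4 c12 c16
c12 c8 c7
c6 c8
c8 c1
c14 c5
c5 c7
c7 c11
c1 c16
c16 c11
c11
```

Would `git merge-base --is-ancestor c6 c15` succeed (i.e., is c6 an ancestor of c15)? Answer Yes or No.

Yes

Ancestors of c15 (commits reachable by following parents): {c1, c11, c15, c16, c6, c8}.
c6 is in that set, so it is an ancestor of c15.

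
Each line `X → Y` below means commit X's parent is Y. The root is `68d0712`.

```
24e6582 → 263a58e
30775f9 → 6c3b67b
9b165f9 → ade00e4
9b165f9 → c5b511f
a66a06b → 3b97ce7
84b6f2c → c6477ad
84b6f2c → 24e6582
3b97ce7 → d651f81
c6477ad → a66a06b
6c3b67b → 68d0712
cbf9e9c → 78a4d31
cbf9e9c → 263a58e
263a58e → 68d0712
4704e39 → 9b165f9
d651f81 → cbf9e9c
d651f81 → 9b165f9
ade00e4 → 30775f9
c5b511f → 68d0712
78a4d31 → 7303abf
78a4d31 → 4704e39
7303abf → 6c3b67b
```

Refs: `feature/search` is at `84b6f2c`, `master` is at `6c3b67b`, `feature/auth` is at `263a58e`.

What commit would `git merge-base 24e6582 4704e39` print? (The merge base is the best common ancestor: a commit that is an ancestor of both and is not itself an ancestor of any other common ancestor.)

Ancestors of 24e6582: {24e6582, 263a58e, 68d0712}.
Ancestors of 4704e39: {30775f9, 4704e39, 68d0712, 6c3b67b, 9b165f9, ade00e4, c5b511f}.
Common ancestors: {68d0712}.
The only common ancestor is 68d0712, so it is the merge base.

68d0712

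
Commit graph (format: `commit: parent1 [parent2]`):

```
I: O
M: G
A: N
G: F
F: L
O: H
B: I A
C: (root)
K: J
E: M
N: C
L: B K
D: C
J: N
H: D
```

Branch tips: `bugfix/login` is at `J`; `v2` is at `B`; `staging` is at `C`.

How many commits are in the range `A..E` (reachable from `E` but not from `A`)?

Reachable from E: {A, B, C, D, E, F, G, H, I, J, K, L, M, N, O}.
Reachable from A: {A, C, N}.
In E's history but not A's: {B, D, E, F, G, H, I, J, K, L, M, O} — 12 commits.

12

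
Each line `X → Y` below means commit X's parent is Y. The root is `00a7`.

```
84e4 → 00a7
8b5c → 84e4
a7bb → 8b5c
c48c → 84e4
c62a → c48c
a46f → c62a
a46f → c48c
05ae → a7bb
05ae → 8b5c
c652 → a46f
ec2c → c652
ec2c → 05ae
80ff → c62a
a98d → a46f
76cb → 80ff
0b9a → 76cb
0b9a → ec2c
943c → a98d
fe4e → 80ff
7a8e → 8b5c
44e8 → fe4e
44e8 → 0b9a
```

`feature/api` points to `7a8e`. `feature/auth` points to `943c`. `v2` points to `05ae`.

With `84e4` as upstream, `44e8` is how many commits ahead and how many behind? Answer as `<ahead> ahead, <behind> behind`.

13 ahead, 0 behind

Reachable from 44e8: {00a7, 05ae, 0b9a, 44e8, 76cb, 80ff, 84e4, 8b5c, a46f, a7bb, c48c, c62a, c652, ec2c, fe4e}.
Reachable from 84e4: {00a7, 84e4}.
Only in 44e8's history (ahead): {05ae, 0b9a, 44e8, 76cb, 80ff, 8b5c, a46f, a7bb, c48c, c62a, c652, ec2c, fe4e} — 13.
Only in 84e4's history (behind): {} — 0.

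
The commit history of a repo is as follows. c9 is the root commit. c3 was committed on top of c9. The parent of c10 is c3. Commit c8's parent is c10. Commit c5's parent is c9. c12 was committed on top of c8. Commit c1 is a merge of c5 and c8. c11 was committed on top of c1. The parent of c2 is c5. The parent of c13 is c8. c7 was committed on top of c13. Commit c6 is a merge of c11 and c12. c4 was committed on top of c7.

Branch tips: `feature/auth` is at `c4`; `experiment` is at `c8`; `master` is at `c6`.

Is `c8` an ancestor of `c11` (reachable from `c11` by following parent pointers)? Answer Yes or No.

Ancestors of c11 (commits reachable by following parents): {c1, c10, c11, c3, c5, c8, c9}.
c8 is in that set, so it is an ancestor of c11.

Yes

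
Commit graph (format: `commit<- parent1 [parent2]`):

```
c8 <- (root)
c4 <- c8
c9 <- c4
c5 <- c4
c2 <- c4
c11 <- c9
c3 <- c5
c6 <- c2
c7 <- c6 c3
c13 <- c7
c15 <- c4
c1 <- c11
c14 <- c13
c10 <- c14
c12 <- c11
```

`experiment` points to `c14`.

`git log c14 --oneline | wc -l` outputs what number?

9

Walking parent pointers from c14: reachable set = {c13, c14, c2, c3, c4, c5, c6, c7, c8}.
That is 9 commits.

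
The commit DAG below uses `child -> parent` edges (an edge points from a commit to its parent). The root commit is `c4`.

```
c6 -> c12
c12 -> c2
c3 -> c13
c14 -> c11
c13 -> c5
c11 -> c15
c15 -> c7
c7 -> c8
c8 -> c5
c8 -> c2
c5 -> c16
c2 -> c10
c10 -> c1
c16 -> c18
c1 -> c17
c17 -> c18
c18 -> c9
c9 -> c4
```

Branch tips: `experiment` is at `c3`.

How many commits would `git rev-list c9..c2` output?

5

Reachable from c2: {c1, c10, c17, c18, c2, c4, c9}.
Reachable from c9: {c4, c9}.
In c2's history but not c9's: {c1, c10, c17, c18, c2} — 5 commits.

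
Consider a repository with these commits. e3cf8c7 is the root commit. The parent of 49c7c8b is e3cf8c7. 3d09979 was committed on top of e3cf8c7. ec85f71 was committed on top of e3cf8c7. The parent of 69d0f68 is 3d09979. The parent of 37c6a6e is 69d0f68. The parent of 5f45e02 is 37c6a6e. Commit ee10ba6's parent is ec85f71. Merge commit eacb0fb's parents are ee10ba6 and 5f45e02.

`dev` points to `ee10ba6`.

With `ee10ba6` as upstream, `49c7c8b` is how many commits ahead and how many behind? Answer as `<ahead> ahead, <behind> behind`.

Reachable from 49c7c8b: {49c7c8b, e3cf8c7}.
Reachable from ee10ba6: {e3cf8c7, ec85f71, ee10ba6}.
Only in 49c7c8b's history (ahead): {49c7c8b} — 1.
Only in ee10ba6's history (behind): {ec85f71, ee10ba6} — 2.

1 ahead, 2 behind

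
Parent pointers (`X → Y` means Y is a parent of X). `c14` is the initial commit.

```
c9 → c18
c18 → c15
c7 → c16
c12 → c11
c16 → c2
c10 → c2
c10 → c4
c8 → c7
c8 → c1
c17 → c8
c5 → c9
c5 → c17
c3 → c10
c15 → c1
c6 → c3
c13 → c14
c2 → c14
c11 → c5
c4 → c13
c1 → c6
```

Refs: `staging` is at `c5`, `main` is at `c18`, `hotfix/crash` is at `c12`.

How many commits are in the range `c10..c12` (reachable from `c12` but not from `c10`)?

Reachable from c12: {c1, c10, c11, c12, c13, c14, c15, c16, c17, c18, c2, c3, c4, c5, c6, c7, c8, c9}.
Reachable from c10: {c10, c13, c14, c2, c4}.
In c12's history but not c10's: {c1, c11, c12, c15, c16, c17, c18, c3, c5, c6, c7, c8, c9} — 13 commits.

13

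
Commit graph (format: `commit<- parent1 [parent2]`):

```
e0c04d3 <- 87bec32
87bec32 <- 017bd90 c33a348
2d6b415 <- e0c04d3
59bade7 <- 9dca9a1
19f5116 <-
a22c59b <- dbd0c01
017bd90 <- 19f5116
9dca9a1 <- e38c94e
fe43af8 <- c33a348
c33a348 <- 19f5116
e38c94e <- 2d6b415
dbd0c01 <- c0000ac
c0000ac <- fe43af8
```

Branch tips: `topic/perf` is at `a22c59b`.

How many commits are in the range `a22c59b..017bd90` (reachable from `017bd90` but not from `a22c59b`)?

1

Reachable from 017bd90: {017bd90, 19f5116}.
Reachable from a22c59b: {19f5116, a22c59b, c0000ac, c33a348, dbd0c01, fe43af8}.
In 017bd90's history but not a22c59b's: {017bd90} — 1 commit.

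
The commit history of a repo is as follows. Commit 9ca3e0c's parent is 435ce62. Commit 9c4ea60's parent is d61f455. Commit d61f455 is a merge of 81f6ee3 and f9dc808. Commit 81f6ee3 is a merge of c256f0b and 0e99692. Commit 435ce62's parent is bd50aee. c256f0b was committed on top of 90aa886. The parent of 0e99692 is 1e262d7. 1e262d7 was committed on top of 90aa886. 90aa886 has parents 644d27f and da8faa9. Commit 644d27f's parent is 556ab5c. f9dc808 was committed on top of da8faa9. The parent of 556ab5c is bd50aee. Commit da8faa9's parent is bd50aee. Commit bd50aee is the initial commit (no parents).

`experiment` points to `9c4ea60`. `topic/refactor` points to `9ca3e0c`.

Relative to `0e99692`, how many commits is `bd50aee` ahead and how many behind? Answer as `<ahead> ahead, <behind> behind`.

0 ahead, 6 behind

Reachable from bd50aee: {bd50aee}.
Reachable from 0e99692: {0e99692, 1e262d7, 556ab5c, 644d27f, 90aa886, bd50aee, da8faa9}.
Only in bd50aee's history (ahead): {} — 0.
Only in 0e99692's history (behind): {0e99692, 1e262d7, 556ab5c, 644d27f, 90aa886, da8faa9} — 6.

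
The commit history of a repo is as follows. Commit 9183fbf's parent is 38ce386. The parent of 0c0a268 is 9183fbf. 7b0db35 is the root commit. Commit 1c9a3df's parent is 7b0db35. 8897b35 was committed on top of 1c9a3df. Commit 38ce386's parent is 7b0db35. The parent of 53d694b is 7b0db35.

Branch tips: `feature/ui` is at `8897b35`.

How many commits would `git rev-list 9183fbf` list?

3

Walking parent pointers from 9183fbf: reachable set = {38ce386, 7b0db35, 9183fbf}.
That is 3 commits.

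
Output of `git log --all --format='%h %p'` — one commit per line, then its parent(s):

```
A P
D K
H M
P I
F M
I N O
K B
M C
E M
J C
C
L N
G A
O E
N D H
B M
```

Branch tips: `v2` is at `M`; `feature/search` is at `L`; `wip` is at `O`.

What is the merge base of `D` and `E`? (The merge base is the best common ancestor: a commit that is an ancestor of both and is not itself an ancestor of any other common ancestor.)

M

Ancestors of D: {B, C, D, K, M}.
Ancestors of E: {C, E, M}.
Common ancestors: {C, M}.
Among these, M is not an ancestor of any other common ancestor — it is the merge base.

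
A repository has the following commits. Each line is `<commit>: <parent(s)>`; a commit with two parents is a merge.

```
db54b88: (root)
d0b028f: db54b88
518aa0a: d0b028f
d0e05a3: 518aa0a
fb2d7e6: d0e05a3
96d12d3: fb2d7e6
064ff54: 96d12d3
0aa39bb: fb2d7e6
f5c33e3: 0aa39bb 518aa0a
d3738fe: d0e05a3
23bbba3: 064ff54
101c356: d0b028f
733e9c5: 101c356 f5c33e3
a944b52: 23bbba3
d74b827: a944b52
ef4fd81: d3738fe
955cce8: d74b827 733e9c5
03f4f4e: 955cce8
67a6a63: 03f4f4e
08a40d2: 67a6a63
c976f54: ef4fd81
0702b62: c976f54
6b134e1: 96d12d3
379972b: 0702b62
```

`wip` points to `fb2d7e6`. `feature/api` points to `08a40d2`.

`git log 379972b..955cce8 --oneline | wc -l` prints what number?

Reachable from 955cce8: {064ff54, 0aa39bb, 101c356, 23bbba3, 518aa0a, 733e9c5, 955cce8, 96d12d3, a944b52, d0b028f, d0e05a3, d74b827, db54b88, f5c33e3, fb2d7e6}.
Reachable from 379972b: {0702b62, 379972b, 518aa0a, c976f54, d0b028f, d0e05a3, d3738fe, db54b88, ef4fd81}.
In 955cce8's history but not 379972b's: {064ff54, 0aa39bb, 101c356, 23bbba3, 733e9c5, 955cce8, 96d12d3, a944b52, d74b827, f5c33e3, fb2d7e6} — 11 commits.

11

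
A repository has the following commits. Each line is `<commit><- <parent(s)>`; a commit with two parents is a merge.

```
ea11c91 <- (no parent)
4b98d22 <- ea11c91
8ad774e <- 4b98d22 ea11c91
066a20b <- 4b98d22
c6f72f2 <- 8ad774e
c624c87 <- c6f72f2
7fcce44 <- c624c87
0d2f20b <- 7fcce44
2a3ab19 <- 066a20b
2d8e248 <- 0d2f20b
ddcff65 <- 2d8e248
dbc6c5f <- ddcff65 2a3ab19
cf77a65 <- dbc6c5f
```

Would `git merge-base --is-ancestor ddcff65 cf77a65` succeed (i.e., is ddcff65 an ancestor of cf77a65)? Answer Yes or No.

Yes

Ancestors of cf77a65 (commits reachable by following parents): {066a20b, 0d2f20b, 2a3ab19, 2d8e248, 4b98d22, 7fcce44, 8ad774e, c624c87, c6f72f2, cf77a65, dbc6c5f, ddcff65, ea11c91}.
ddcff65 is in that set, so it is an ancestor of cf77a65.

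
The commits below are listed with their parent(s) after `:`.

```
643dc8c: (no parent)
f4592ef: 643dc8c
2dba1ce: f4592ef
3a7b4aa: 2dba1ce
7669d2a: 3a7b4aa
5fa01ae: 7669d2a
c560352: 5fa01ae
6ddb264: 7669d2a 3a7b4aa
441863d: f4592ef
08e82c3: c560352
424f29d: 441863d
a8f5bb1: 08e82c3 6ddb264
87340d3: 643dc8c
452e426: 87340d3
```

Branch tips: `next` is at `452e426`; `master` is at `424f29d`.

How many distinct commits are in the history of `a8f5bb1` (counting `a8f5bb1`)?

10

Walking parent pointers from a8f5bb1: reachable set = {08e82c3, 2dba1ce, 3a7b4aa, 5fa01ae, 643dc8c, 6ddb264, 7669d2a, a8f5bb1, c560352, f4592ef}.
That is 10 commits.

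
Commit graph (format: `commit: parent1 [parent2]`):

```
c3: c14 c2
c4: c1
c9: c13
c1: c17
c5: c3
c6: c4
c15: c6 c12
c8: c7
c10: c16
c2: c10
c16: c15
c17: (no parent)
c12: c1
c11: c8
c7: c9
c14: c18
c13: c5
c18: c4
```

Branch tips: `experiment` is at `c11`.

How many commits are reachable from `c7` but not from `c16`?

9

Reachable from c7: {c1, c10, c12, c13, c14, c15, c16, c17, c18, c2, c3, c4, c5, c6, c7, c9}.
Reachable from c16: {c1, c12, c15, c16, c17, c4, c6}.
In c7's history but not c16's: {c10, c13, c14, c18, c2, c3, c5, c7, c9} — 9 commits.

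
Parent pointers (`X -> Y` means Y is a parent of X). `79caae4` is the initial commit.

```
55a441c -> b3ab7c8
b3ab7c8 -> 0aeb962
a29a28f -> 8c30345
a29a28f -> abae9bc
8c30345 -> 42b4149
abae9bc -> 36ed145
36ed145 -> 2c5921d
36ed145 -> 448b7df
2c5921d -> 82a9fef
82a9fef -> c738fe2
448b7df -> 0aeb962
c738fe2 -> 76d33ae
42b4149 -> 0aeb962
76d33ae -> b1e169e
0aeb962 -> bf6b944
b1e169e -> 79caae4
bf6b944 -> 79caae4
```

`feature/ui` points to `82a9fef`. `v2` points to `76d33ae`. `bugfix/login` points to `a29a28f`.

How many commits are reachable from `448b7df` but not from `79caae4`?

3

Reachable from 448b7df: {0aeb962, 448b7df, 79caae4, bf6b944}.
Reachable from 79caae4: {79caae4}.
In 448b7df's history but not 79caae4's: {0aeb962, 448b7df, bf6b944} — 3 commits.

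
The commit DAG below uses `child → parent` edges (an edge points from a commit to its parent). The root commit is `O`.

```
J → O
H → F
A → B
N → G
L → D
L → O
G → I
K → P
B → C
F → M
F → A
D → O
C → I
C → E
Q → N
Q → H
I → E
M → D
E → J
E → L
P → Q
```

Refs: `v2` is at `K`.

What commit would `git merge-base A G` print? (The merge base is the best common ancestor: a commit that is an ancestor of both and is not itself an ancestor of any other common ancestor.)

I

Ancestors of A: {A, B, C, D, E, I, J, L, O}.
Ancestors of G: {D, E, G, I, J, L, O}.
Common ancestors: {D, E, I, J, L, O}.
Among these, I is not an ancestor of any other common ancestor — it is the merge base.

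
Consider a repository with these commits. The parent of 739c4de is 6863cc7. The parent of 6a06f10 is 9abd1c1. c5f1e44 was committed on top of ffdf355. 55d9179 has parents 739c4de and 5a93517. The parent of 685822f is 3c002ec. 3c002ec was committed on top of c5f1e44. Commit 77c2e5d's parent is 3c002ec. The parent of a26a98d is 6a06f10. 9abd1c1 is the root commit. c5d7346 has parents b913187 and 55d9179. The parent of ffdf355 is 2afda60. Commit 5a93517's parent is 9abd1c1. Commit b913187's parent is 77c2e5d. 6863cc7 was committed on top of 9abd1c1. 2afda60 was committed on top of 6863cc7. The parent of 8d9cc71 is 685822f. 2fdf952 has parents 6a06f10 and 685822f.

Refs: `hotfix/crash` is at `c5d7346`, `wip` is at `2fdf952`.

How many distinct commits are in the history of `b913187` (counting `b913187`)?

Walking parent pointers from b913187: reachable set = {2afda60, 3c002ec, 6863cc7, 77c2e5d, 9abd1c1, b913187, c5f1e44, ffdf355}.
That is 8 commits.

8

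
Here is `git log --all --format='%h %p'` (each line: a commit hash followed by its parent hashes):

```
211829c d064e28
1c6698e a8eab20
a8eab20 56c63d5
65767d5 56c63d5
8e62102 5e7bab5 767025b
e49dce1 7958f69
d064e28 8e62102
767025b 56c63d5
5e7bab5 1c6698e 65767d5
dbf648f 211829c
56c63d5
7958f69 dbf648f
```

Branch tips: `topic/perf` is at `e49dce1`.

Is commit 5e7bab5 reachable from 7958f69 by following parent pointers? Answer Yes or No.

Ancestors of 7958f69 (commits reachable by following parents): {1c6698e, 211829c, 56c63d5, 5e7bab5, 65767d5, 767025b, 7958f69, 8e62102, a8eab20, d064e28, dbf648f}.
5e7bab5 is in that set, so it is an ancestor of 7958f69.

Yes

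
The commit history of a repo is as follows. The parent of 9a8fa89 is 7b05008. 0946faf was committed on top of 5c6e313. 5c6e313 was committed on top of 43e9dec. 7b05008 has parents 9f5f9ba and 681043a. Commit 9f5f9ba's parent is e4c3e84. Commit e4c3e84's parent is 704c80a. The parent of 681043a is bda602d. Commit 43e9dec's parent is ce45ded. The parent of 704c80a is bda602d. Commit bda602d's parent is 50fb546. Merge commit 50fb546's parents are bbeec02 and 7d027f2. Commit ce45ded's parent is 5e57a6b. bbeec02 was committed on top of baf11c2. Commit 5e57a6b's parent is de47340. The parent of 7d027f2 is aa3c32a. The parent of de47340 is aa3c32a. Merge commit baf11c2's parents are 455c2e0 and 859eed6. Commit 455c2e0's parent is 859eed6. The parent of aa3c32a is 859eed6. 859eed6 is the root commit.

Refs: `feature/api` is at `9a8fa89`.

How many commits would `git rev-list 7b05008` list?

Walking parent pointers from 7b05008: reachable set = {455c2e0, 50fb546, 681043a, 704c80a, 7b05008, 7d027f2, 859eed6, 9f5f9ba, aa3c32a, baf11c2, bbeec02, bda602d, e4c3e84}.
That is 13 commits.

13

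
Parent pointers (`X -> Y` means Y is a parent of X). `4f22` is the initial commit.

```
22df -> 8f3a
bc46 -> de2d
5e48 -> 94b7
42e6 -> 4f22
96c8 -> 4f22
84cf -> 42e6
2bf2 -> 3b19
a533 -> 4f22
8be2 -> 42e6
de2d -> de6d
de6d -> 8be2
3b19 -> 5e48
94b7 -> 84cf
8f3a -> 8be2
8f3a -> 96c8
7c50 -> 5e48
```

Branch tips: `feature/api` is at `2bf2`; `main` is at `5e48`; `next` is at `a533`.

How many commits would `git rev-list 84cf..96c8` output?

Reachable from 96c8: {4f22, 96c8}.
Reachable from 84cf: {42e6, 4f22, 84cf}.
In 96c8's history but not 84cf's: {96c8} — 1 commit.

1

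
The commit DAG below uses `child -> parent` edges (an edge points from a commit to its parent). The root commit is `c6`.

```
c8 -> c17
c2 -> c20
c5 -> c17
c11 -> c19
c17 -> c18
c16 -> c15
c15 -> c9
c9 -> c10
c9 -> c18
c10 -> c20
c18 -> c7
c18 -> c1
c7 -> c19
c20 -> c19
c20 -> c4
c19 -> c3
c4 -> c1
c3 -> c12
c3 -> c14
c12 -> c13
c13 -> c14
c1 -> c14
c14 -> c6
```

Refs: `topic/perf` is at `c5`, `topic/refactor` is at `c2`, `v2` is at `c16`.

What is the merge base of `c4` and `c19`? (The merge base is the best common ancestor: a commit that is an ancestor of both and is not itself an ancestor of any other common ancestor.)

Ancestors of c4: {c1, c14, c4, c6}.
Ancestors of c19: {c12, c13, c14, c19, c3, c6}.
Common ancestors: {c14, c6}.
Among these, c14 is not an ancestor of any other common ancestor — it is the merge base.

c14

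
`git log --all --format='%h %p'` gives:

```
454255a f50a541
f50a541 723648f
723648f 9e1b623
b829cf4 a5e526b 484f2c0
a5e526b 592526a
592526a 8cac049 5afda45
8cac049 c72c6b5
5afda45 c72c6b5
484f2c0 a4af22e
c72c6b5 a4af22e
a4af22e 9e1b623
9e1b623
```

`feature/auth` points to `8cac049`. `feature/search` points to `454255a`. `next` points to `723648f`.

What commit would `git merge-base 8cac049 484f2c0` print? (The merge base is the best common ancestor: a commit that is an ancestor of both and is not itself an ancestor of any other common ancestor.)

a4af22e

Ancestors of 8cac049: {8cac049, 9e1b623, a4af22e, c72c6b5}.
Ancestors of 484f2c0: {484f2c0, 9e1b623, a4af22e}.
Common ancestors: {9e1b623, a4af22e}.
Among these, a4af22e is not an ancestor of any other common ancestor — it is the merge base.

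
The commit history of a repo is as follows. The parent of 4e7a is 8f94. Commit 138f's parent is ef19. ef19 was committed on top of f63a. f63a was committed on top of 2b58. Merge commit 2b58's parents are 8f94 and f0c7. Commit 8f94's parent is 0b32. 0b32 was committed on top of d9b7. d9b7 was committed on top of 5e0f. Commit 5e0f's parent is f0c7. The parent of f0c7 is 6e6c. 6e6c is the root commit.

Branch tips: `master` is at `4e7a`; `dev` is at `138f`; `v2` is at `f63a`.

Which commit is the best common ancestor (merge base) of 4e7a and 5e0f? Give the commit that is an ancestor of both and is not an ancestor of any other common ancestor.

Ancestors of 4e7a: {0b32, 4e7a, 5e0f, 6e6c, 8f94, d9b7, f0c7}.
Ancestors of 5e0f: {5e0f, 6e6c, f0c7}.
Common ancestors: {5e0f, 6e6c, f0c7}.
Among these, 5e0f is not an ancestor of any other common ancestor — it is the merge base.

5e0f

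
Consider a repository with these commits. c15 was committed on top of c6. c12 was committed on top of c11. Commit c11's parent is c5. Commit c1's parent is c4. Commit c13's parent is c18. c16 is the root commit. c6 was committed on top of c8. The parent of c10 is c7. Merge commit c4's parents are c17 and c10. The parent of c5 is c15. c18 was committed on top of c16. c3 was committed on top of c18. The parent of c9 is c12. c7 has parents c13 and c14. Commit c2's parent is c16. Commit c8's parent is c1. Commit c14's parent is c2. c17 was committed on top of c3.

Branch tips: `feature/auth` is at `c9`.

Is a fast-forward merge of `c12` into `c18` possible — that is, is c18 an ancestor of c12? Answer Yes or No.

Yes

A fast-forward from c18 to c12 is possible iff c18 is an ancestor of c12.
Ancestors of c12: {c1, c10, c11, c12, c13, c14, c15, c16, c17, c18, c2, c3, c4, c5, c6, c7, c8}.
c18 is among them, so fast-forward is possible.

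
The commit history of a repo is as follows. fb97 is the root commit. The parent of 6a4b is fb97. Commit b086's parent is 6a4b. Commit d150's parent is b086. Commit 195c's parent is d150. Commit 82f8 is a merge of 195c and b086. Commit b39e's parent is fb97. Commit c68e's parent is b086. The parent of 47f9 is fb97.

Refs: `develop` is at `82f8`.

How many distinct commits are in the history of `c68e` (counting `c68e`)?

Walking parent pointers from c68e: reachable set = {6a4b, b086, c68e, fb97}.
That is 4 commits.

4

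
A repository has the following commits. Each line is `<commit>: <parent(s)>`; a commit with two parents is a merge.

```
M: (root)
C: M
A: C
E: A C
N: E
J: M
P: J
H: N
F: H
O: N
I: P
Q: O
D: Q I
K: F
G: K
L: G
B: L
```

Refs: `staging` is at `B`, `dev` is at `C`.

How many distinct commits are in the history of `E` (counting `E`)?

Walking parent pointers from E: reachable set = {A, C, E, M}.
That is 4 commits.

4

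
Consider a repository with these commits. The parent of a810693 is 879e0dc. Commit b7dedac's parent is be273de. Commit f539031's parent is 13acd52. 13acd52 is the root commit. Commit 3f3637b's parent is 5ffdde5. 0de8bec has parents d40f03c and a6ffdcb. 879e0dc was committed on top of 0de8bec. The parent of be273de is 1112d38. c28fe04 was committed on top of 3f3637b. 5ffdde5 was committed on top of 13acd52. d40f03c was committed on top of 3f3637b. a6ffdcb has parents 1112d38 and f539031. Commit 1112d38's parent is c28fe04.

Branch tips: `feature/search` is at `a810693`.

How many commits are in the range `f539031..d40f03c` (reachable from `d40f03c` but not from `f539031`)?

Reachable from d40f03c: {13acd52, 3f3637b, 5ffdde5, d40f03c}.
Reachable from f539031: {13acd52, f539031}.
In d40f03c's history but not f539031's: {3f3637b, 5ffdde5, d40f03c} — 3 commits.

3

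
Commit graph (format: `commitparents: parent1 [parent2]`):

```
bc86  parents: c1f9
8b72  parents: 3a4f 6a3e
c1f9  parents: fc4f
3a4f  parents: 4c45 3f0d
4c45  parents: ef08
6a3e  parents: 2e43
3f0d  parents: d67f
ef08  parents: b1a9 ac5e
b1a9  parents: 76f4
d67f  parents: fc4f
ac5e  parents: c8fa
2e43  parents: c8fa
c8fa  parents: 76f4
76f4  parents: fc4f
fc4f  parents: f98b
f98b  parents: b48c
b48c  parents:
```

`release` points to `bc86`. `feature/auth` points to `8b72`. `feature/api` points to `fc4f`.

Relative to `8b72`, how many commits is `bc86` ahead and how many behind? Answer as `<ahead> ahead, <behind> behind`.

Reachable from bc86: {b48c, bc86, c1f9, f98b, fc4f}.
Reachable from 8b72: {2e43, 3a4f, 3f0d, 4c45, 6a3e, 76f4, 8b72, ac5e, b1a9, b48c, c8fa, d67f, ef08, f98b, fc4f}.
Only in bc86's history (ahead): {bc86, c1f9} — 2.
Only in 8b72's history (behind): {2e43, 3a4f, 3f0d, 4c45, 6a3e, 76f4, 8b72, ac5e, b1a9, c8fa, d67f, ef08} — 12.

2 ahead, 12 behind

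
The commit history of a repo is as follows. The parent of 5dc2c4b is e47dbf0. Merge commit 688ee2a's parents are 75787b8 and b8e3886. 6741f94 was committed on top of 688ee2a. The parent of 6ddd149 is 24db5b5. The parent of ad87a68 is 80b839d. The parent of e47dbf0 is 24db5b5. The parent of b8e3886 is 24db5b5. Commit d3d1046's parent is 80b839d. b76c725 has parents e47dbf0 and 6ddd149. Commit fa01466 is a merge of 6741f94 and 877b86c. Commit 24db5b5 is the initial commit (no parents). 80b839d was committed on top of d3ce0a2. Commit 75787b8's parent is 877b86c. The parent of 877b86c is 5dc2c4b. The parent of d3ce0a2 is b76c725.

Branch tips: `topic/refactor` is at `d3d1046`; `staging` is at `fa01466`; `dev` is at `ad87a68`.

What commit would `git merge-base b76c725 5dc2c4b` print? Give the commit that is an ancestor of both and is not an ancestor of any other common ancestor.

e47dbf0

Ancestors of b76c725: {24db5b5, 6ddd149, b76c725, e47dbf0}.
Ancestors of 5dc2c4b: {24db5b5, 5dc2c4b, e47dbf0}.
Common ancestors: {24db5b5, e47dbf0}.
Among these, e47dbf0 is not an ancestor of any other common ancestor — it is the merge base.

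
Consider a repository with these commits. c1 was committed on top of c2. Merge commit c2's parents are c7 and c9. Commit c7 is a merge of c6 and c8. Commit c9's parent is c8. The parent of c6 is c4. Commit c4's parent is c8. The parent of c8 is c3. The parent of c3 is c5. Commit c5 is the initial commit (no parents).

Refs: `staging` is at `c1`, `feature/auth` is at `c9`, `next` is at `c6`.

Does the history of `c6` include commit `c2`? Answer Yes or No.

No

Ancestors of c6: {c3, c4, c5, c6, c8}.
c2 is not in that set, so it is not an ancestor of c6.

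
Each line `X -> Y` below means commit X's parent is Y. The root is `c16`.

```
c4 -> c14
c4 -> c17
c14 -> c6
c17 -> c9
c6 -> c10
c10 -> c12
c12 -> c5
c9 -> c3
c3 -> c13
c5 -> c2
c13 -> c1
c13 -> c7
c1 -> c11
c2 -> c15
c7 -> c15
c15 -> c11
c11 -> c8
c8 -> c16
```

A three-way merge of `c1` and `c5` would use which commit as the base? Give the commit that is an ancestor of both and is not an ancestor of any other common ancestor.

Ancestors of c1: {c1, c11, c16, c8}.
Ancestors of c5: {c11, c15, c16, c2, c5, c8}.
Common ancestors: {c11, c16, c8}.
Among these, c11 is not an ancestor of any other common ancestor — it is the merge base.

c11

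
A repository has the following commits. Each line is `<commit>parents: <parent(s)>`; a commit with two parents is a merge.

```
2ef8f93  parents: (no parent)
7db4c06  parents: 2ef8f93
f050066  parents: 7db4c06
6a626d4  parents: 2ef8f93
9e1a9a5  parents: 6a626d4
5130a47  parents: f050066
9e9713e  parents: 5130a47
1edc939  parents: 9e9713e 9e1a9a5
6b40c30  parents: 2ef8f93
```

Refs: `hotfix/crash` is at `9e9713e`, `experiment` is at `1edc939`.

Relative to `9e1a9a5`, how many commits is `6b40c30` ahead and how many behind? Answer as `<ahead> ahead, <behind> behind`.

1 ahead, 2 behind

Reachable from 6b40c30: {2ef8f93, 6b40c30}.
Reachable from 9e1a9a5: {2ef8f93, 6a626d4, 9e1a9a5}.
Only in 6b40c30's history (ahead): {6b40c30} — 1.
Only in 9e1a9a5's history (behind): {6a626d4, 9e1a9a5} — 2.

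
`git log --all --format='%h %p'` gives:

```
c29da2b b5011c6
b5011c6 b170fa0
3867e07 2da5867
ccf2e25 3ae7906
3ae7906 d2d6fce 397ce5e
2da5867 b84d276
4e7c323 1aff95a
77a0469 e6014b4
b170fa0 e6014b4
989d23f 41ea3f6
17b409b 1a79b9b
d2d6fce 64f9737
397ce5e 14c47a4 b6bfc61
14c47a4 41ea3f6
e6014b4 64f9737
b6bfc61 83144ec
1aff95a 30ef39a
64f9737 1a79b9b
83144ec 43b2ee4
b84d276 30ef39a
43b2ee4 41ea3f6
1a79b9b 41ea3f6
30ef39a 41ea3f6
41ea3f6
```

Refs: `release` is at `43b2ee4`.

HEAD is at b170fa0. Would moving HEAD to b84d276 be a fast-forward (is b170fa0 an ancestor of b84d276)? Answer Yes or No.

A fast-forward from b170fa0 to b84d276 is possible iff b170fa0 is an ancestor of b84d276.
Ancestors of b84d276: {30ef39a, 41ea3f6, b84d276}.
b170fa0 is not among them, so fast-forward is not possible.

No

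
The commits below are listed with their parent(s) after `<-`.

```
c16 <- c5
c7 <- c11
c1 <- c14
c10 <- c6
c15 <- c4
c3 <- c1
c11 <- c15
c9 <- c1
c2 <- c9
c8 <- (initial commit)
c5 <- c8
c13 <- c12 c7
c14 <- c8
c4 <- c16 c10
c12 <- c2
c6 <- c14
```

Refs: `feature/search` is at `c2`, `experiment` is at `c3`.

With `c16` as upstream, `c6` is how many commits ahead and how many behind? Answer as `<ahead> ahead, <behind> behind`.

Reachable from c6: {c14, c6, c8}.
Reachable from c16: {c16, c5, c8}.
Only in c6's history (ahead): {c14, c6} — 2.
Only in c16's history (behind): {c16, c5} — 2.

2 ahead, 2 behind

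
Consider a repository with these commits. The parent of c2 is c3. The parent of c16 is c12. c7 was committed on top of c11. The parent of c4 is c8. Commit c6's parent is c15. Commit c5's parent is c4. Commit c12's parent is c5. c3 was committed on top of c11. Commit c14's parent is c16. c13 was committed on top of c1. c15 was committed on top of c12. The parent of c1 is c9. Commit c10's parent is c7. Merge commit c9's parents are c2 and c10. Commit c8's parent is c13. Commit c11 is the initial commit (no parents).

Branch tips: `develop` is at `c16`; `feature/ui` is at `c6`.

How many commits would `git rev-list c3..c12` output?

10

Reachable from c12: {c1, c10, c11, c12, c13, c2, c3, c4, c5, c7, c8, c9}.
Reachable from c3: {c11, c3}.
In c12's history but not c3's: {c1, c10, c12, c13, c2, c4, c5, c7, c8, c9} — 10 commits.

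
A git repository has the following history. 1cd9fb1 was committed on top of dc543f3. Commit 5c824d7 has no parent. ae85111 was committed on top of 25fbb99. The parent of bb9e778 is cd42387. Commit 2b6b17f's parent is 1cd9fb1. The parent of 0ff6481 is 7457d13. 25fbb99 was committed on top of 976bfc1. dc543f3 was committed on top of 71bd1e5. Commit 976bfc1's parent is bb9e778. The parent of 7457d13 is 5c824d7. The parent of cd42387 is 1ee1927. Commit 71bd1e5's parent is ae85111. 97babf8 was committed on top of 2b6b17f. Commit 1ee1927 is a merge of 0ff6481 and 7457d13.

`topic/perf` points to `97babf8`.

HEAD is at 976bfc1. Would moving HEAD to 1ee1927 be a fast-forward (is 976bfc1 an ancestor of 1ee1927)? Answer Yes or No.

No

A fast-forward from 976bfc1 to 1ee1927 is possible iff 976bfc1 is an ancestor of 1ee1927.
Ancestors of 1ee1927: {0ff6481, 1ee1927, 5c824d7, 7457d13}.
976bfc1 is not among them, so fast-forward is not possible.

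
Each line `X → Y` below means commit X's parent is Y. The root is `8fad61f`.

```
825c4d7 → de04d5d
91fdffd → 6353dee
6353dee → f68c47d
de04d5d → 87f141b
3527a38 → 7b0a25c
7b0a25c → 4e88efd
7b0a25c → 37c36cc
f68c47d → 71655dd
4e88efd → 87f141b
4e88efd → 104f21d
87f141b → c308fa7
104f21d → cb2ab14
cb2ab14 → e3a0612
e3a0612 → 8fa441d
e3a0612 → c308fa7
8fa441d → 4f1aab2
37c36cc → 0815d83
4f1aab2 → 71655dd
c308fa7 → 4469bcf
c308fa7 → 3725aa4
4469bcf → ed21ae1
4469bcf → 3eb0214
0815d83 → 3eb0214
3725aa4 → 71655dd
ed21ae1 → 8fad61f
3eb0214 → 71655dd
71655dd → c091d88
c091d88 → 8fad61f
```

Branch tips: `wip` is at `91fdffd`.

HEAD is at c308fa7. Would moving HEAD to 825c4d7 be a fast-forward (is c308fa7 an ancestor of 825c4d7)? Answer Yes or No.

A fast-forward from c308fa7 to 825c4d7 is possible iff c308fa7 is an ancestor of 825c4d7.
Ancestors of 825c4d7: {3725aa4, 3eb0214, 4469bcf, 71655dd, 825c4d7, 87f141b, 8fad61f, c091d88, c308fa7, de04d5d, ed21ae1}.
c308fa7 is among them, so fast-forward is possible.

Yes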